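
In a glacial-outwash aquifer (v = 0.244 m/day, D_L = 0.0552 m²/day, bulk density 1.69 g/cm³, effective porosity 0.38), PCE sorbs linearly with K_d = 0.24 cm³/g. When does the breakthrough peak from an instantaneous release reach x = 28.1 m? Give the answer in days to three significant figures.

236 days

Retardation factor R = 1 + ρ_b·K_d/n = 1 + 1.69 × 0.24/0.38 = 2.067.
Sorption retards both mechanisms: v_R = v/R = 0.1180 m/day, D_R = D/R = 0.02671 m²/day.
Peak time from v_R²t² + 2D_R t − x² = 0: t = (√(D_R² + v_R²x²) − D_R)/v_R².
√(D_R² + v_R²x²) = √(0.02671² + 0.1180² × 28.1²) = 3.316; v_R² = 0.01392.
t = (3.316 − 0.02671)/0.01392 = 236 days.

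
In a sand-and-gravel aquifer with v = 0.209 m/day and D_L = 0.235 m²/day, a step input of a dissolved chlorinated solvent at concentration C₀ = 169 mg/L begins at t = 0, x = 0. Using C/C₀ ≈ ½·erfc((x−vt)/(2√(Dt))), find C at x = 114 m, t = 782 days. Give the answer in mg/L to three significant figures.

For a continuous step input, C/C₀ ≈ ½·erfc((x−vt)/(2√(Dt))).
vt = 0.209 × 782 = 163.438 m and 2√(Dt) = 2√(0.235 × 782) = 27.11 m.
Argument (x−vt)/(2√(Dt)) = (114 − 163.438)/27.11 = -1.824; ½·erfc(-1.824) = 0.9951.
C = 169 × 0.9951 = 168 mg/L.

168 mg/L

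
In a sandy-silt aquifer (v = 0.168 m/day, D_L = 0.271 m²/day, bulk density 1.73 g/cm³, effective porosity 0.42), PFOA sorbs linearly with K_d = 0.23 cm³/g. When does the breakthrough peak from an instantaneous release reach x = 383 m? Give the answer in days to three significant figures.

Retardation factor R = 1 + ρ_b·K_d/n = 1 + 1.73 × 0.23/0.42 = 1.947.
Sorption retards both mechanisms: v_R = v/R = 0.08629 m/day, D_R = D/R = 0.1392 m²/day.
Peak time from v_R²t² + 2D_R t − x² = 0: t = (√(D_R² + v_R²x²) − D_R)/v_R².
√(D_R² + v_R²x²) = √(0.1392² + 0.08629² × 383²) = 33.05; v_R² = 0.007446.
t = (33.05 − 0.1392)/0.007446 = 4420 days.

4420 days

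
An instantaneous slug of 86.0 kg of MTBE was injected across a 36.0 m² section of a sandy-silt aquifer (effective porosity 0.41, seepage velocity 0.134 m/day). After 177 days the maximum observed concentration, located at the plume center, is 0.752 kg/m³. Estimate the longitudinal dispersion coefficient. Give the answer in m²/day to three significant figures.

At the plume center C_max = M/(n_e·A·√(4πDt)), so D = M²/(4πt·(n_e·A·C_max)²).
n_e·A·C_max = 0.41 × 36.0 × 0.752 = 11.10 kg/m.
D = 86.0²/(4π × 177 × 11.10²) = 0.0270 m²/day.

0.0270 m²/day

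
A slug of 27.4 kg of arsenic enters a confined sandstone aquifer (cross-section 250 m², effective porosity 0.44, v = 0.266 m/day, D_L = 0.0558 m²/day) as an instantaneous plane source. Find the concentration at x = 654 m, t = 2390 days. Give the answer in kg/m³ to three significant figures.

For an instantaneous plane source, C(x,t) = M/(n_e·A·√(4πDt)) · exp(−(x−vt)²/(4Dt)), with n_e·A the pore (flow) area.
Plume center vt = 0.266 × 2390 = 635.74 m, so the well at 654 m is 18.26 m downgradient of the peak.
√(4πDt) = 40.94 m, giving peak height M/(n_e·A·√(4πDt)) = 27.4/(0.44 × 250 × 40.94) = 0.006084 kg/m³.
(x−vt)²/(4Dt) = (18.26)²/(4 × 0.0558 × 2390) = 0.6250; exp(−0.6250) = 0.5353.
C = 0.006084 × 0.5353 = 0.00326 kg/m³.

0.00326 kg/m³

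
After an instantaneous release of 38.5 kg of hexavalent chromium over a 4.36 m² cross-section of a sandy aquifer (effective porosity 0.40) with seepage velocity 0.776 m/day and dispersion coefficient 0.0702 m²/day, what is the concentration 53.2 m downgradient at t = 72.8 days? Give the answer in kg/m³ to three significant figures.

1.62 kg/m³

For an instantaneous plane source, C(x,t) = M/(n_e·A·√(4πDt)) · exp(−(x−vt)²/(4Dt)), with n_e·A the pore (flow) area.
Plume center vt = 0.776 × 72.8 = 56.4928 m, so the well at 53.2 m is 3.2928 m upgradient of the peak.
√(4πDt) = 8.014 m, giving peak height M/(n_e·A·√(4πDt)) = 38.5/(0.40 × 4.36 × 8.014) = 2.755 kg/m³.
(x−vt)²/(4Dt) = (-3.2928)²/(4 × 0.0702 × 72.8) = 0.5304; exp(−0.5304) = 0.5884.
C = 2.755 × 0.5884 = 1.62 kg/m³.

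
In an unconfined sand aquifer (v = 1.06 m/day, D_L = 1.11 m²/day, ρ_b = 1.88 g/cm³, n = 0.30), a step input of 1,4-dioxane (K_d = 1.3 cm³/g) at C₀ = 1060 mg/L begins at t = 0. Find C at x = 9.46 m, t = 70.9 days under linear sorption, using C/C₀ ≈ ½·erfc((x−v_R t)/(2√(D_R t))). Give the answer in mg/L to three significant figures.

Retardation factor R = 1 + ρ_b·K_d/n = 1 + 1.88 × 1.3/0.30 = 9.147.
Sorption retards both mechanisms: v_R = v/R = 0.1159 m/day, D_R = D/R = 0.1214 m²/day.
v_R·t = 0.1159 × 70.9 = 8.21731 m; 2√(D_R t) = 5.868 m; argument = (9.46 − 8.21731)/5.868 = 0.2118.
C = C₀ × ½·erfc(0.2118) = 1060 × 0.3823 = 405 mg/L.

405 mg/L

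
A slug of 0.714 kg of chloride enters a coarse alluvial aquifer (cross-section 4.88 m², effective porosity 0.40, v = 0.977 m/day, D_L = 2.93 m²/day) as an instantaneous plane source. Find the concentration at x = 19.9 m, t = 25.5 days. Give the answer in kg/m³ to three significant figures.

0.0110 kg/m³

For an instantaneous plane source, C(x,t) = M/(n_e·A·√(4πDt)) · exp(−(x−vt)²/(4Dt)), with n_e·A the pore (flow) area.
Plume center vt = 0.977 × 25.5 = 24.9135 m, so the well at 19.9 m is 5.0135 m upgradient of the peak.
√(4πDt) = 30.64 m, giving peak height M/(n_e·A·√(4πDt)) = 0.714/(0.40 × 4.88 × 30.64) = 0.01194 kg/m³.
(x−vt)²/(4Dt) = (-5.0135)²/(4 × 2.93 × 25.5) = 0.08410; exp(−0.08410) = 0.9193.
C = 0.01194 × 0.9193 = 0.0110 kg/m³.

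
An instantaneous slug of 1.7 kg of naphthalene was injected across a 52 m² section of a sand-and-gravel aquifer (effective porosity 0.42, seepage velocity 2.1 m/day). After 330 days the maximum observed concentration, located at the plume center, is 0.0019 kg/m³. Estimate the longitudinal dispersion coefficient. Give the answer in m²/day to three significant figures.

0.405 m²/day

At the plume center C_max = M/(n_e·A·√(4πDt)), so D = M²/(4πt·(n_e·A·C_max)²).
n_e·A·C_max = 0.42 × 52 × 0.0019 = 0.04150 kg/m.
D = 1.7²/(4π × 330 × 0.04150²) = 0.405 m²/day.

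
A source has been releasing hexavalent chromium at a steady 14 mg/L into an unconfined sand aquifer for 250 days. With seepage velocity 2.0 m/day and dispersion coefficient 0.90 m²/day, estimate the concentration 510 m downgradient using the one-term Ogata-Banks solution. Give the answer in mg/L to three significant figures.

For a continuous step input, C/C₀ ≈ ½·erfc((x−vt)/(2√(Dt))).
vt = 2.0 × 250 = 500 m and 2√(Dt) = 2√(0.90 × 250) = 30.00 m.
Argument (x−vt)/(2√(Dt)) = (510 − 500)/30.00 = 0.3333; ½·erfc(0.3333) = 0.3187.
C = 14 × 0.3187 = 4.46 mg/L.

4.46 mg/L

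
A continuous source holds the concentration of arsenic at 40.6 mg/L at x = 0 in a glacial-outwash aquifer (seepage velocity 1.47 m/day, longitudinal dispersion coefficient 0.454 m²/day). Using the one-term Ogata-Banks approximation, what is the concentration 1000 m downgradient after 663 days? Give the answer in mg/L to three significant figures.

For a continuous step input, C/C₀ ≈ ½·erfc((x−vt)/(2√(Dt))).
vt = 1.47 × 663 = 974.61 m and 2√(Dt) = 2√(0.454 × 663) = 34.70 m.
Argument (x−vt)/(2√(Dt)) = (1000 − 974.61)/34.70 = 0.7317; ½·erfc(0.7317) = 0.1504.
C = 40.6 × 0.1504 = 6.11 mg/L.

6.11 mg/L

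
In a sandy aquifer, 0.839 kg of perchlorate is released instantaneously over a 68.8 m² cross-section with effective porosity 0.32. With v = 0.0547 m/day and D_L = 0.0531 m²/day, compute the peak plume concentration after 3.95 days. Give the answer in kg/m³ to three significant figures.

The peak of an instantaneous 1D plume sits at x = vt; there the Gaussian factor is 1 and C_max = M/(n_e·A·√(4πDt)), where n_e·A is the pore area the mass is dissolved in.
√(4πDt) = √(4π × 0.0531 × 3.95) = 1.623 m, so C_max = 0.839/(0.32 × 68.8 × 1.623) = 0.0235 kg/m³.

0.0235 kg/m³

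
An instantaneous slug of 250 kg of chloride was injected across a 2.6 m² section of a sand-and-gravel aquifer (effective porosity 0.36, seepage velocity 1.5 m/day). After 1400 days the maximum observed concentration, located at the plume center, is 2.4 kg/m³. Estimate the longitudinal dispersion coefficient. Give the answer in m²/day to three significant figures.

0.704 m²/day

At the plume center C_max = M/(n_e·A·√(4πDt)), so D = M²/(4πt·(n_e·A·C_max)²).
n_e·A·C_max = 0.36 × 2.6 × 2.4 = 2.246 kg/m.
D = 250²/(4π × 1400 × 2.246²) = 0.704 m²/day.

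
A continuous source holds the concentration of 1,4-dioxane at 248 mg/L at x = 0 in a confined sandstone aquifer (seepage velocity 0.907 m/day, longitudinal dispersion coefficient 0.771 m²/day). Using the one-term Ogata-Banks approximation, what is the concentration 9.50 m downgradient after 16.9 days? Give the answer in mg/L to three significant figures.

For a continuous step input, C/C₀ ≈ ½·erfc((x−vt)/(2√(Dt))).
vt = 0.907 × 16.9 = 15.3283 m and 2√(Dt) = 2√(0.771 × 16.9) = 7.219 m.
Argument (x−vt)/(2√(Dt)) = (9.50 − 15.3283)/7.219 = -0.8074; ½·erfc(-0.8074) = 0.8732.
C = 248 × 0.8732 = 217 mg/L.

217 mg/L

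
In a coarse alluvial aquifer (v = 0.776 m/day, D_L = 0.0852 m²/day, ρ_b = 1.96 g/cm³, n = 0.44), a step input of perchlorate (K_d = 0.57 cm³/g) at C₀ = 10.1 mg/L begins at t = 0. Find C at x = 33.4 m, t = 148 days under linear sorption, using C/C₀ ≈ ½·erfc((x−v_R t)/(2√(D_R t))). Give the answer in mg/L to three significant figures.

3.65 mg/L

Retardation factor R = 1 + ρ_b·K_d/n = 1 + 1.96 × 0.57/0.44 = 3.539.
Sorption retards both mechanisms: v_R = v/R = 0.2193 m/day, D_R = D/R = 0.02407 m²/day.
v_R·t = 0.2193 × 148 = 32.4564 m; 2√(D_R t) = 3.775 m; argument = (33.4 − 32.4564)/3.775 = 0.2500.
C = C₀ × ½·erfc(0.2500) = 10.1 × 0.3618 = 3.65 mg/L.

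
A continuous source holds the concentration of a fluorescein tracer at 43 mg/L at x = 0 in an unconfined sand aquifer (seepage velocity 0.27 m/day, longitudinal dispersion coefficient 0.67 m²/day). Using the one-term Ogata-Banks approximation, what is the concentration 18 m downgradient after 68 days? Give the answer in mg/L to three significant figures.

22.1 mg/L

For a continuous step input, C/C₀ ≈ ½·erfc((x−vt)/(2√(Dt))).
vt = 0.27 × 68 = 18.36 m and 2√(Dt) = 2√(0.67 × 68) = 13.50 m.
Argument (x−vt)/(2√(Dt)) = (18 − 18.36)/13.50 = -0.02667; ½·erfc(-0.02667) = 0.5150.
C = 43 × 0.5150 = 22.1 mg/L.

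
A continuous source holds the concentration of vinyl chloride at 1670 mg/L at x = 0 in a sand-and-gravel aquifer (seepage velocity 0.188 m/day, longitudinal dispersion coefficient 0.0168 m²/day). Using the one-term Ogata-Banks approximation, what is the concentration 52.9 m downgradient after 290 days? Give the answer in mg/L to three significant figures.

For a continuous step input, C/C₀ ≈ ½·erfc((x−vt)/(2√(Dt))).
vt = 0.188 × 290 = 54.52 m and 2√(Dt) = 2√(0.0168 × 290) = 4.415 m.
Argument (x−vt)/(2√(Dt)) = (52.9 − 54.52)/4.415 = -0.3669; ½·erfc(-0.3669) = 0.6981.
C = 1670 × 0.6981 = 1170 mg/L.

1170 mg/L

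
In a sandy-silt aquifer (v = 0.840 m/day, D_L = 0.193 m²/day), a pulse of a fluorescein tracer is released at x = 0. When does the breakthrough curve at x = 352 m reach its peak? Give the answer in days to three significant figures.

419 days

For the 1D instantaneous-source solution, setting ∂C/∂t = 0 at fixed x gives v²t² + 2Dt − x² = 0, so t = (√(D² + v²x²) − D)/v².
√(D² + v²x²) = √(0.193² + 0.840² × 352²) = 295.7; v² = 0.7056.
t = (295.7 − 0.193)/0.7056 = 419 days (vs. the pure-advection estimate x/v = 419 d).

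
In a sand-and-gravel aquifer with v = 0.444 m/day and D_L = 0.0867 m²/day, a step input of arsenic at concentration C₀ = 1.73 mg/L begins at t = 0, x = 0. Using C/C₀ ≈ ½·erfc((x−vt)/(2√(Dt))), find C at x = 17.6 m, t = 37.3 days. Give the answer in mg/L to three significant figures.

0.591 mg/L

For a continuous step input, C/C₀ ≈ ½·erfc((x−vt)/(2√(Dt))).
vt = 0.444 × 37.3 = 16.5612 m and 2√(Dt) = 2√(0.0867 × 37.3) = 3.597 m.
Argument (x−vt)/(2√(Dt)) = (17.6 − 16.5612)/3.597 = 0.2888; ½·erfc(0.2888) = 0.3415.
C = 1.73 × 0.3415 = 0.591 mg/L.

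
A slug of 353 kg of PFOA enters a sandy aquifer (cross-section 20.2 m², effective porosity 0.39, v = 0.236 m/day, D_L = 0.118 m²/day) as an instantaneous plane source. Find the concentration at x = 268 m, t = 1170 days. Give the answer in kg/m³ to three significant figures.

For an instantaneous plane source, C(x,t) = M/(n_e·A·√(4πDt)) · exp(−(x−vt)²/(4Dt)), with n_e·A the pore (flow) area.
Plume center vt = 0.236 × 1170 = 276.12 m, so the well at 268 m is 8.12 m upgradient of the peak.
√(4πDt) = 41.65 m, giving peak height M/(n_e·A·√(4πDt)) = 353/(0.39 × 20.2 × 41.65) = 1.076 kg/m³.
(x−vt)²/(4Dt) = (-8.12)²/(4 × 0.118 × 1170) = 0.1194; exp(−0.1194) = 0.8875.
C = 1.076 × 0.8875 = 0.955 kg/m³.

0.955 kg/m³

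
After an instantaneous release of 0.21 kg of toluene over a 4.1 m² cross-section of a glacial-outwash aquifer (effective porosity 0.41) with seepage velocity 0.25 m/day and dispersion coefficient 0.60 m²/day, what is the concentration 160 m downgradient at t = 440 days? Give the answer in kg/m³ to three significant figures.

For an instantaneous plane source, C(x,t) = M/(n_e·A·√(4πDt)) · exp(−(x−vt)²/(4Dt)), with n_e·A the pore (flow) area.
Plume center vt = 0.25 × 440 = 110 m, so the well at 160 m is 50 m downgradient of the peak.
√(4πDt) = 57.60 m, giving peak height M/(n_e·A·√(4πDt)) = 0.21/(0.41 × 4.1 × 57.60) = 0.002169 kg/m³.
(x−vt)²/(4Dt) = (50)²/(4 × 0.60 × 440) = 2.367; exp(−2.367) = 0.09376.
C = 0.002169 × 0.09376 = 0.000203 kg/m³.

0.000203 kg/m³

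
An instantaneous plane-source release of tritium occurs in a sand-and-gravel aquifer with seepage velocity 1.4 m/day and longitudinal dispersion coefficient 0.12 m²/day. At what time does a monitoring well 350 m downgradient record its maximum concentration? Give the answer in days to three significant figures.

250 days

For the 1D instantaneous-source solution, setting ∂C/∂t = 0 at fixed x gives v²t² + 2Dt − x² = 0, so t = (√(D² + v²x²) − D)/v².
√(D² + v²x²) = √(0.12² + 1.4² × 350²) = 490.0; v² = 1.96.
t = (490.0 − 0.12)/1.96 = 250 days (vs. the pure-advection estimate x/v = 250 d).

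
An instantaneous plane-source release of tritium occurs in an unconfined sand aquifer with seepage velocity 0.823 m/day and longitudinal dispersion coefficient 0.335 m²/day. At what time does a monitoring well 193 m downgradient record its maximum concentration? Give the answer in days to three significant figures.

234 days

For the 1D instantaneous-source solution, setting ∂C/∂t = 0 at fixed x gives v²t² + 2Dt − x² = 0, so t = (√(D² + v²x²) − D)/v².
√(D² + v²x²) = √(0.335² + 0.823² × 193²) = 158.8; v² = 0.677329.
t = (158.8 − 0.335)/0.677329 = 234 days (vs. the pure-advection estimate x/v = 235 d).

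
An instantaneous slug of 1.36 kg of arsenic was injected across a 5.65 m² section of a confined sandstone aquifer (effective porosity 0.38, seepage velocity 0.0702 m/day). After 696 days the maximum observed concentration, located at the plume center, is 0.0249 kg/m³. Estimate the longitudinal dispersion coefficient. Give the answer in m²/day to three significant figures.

At the plume center C_max = M/(n_e·A·√(4πDt)), so D = M²/(4πt·(n_e·A·C_max)²).
n_e·A·C_max = 0.38 × 5.65 × 0.0249 = 0.05346 kg/m.
D = 1.36²/(4π × 696 × 0.05346²) = 0.0740 m²/day.

0.0740 m²/day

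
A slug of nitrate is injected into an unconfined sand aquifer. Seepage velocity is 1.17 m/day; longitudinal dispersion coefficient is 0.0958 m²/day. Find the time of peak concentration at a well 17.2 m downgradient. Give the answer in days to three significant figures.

14.6 days

For the 1D instantaneous-source solution, setting ∂C/∂t = 0 at fixed x gives v²t² + 2Dt − x² = 0, so t = (√(D² + v²x²) − D)/v².
√(D² + v²x²) = √(0.0958² + 1.17² × 17.2²) = 20.12; v² = 1.3689.
t = (20.12 − 0.0958)/1.3689 = 14.6 days (vs. the pure-advection estimate x/v = 14.7 d).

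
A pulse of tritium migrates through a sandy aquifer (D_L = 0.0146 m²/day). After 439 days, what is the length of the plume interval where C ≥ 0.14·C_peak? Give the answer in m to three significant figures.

14.2 m

The plume is Gaussian with σ = √(2Dt) = √(2 × 0.0146 × 439) = 3.580 m.
C/C_peak = exp(−Δx²/(2σ²)) = 0.14 ⇒ Δx = σ·√(−2 ln 0.14) = 3.580 × 1.983 = 7.099 m.
Width = 2Δx = 14.2 m.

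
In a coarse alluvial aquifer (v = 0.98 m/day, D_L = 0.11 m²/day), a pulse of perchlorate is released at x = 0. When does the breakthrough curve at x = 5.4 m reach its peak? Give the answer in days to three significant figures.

5.40 days

For the 1D instantaneous-source solution, setting ∂C/∂t = 0 at fixed x gives v²t² + 2Dt − x² = 0, so t = (√(D² + v²x²) − D)/v².
√(D² + v²x²) = √(0.11² + 0.98² × 5.4²) = 5.293; v² = 0.9604.
t = (5.293 − 0.11)/0.9604 = 5.40 days (vs. the pure-advection estimate x/v = 5.51 d).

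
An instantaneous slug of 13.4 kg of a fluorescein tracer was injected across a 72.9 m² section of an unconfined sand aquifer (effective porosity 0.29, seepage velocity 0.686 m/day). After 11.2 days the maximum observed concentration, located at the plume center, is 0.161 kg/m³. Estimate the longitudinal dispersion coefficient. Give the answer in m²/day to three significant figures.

At the plume center C_max = M/(n_e·A·√(4πDt)), so D = M²/(4πt·(n_e·A·C_max)²).
n_e·A·C_max = 0.29 × 72.9 × 0.161 = 3.404 kg/m.
D = 13.4²/(4π × 11.2 × 3.404²) = 0.110 m²/day.

0.110 m²/day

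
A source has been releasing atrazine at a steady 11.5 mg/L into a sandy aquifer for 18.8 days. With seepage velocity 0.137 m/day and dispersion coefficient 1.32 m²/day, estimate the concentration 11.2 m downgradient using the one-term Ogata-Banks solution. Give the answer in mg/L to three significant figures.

1.27 mg/L

For a continuous step input, C/C₀ ≈ ½·erfc((x−vt)/(2√(Dt))).
vt = 0.137 × 18.8 = 2.5756 m and 2√(Dt) = 2√(1.32 × 18.8) = 9.963 m.
Argument (x−vt)/(2√(Dt)) = (11.2 − 2.5756)/9.963 = 0.8656; ½·erfc(0.8656) = 0.1104.
C = 11.5 × 0.1104 = 1.27 mg/L.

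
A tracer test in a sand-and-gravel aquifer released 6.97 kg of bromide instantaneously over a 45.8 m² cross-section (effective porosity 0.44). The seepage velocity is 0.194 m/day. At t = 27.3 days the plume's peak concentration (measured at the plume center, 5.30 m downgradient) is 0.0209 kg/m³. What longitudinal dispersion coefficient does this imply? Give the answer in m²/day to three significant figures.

0.798 m²/day

At the plume center C_max = M/(n_e·A·√(4πDt)), so D = M²/(4πt·(n_e·A·C_max)²).
n_e·A·C_max = 0.44 × 45.8 × 0.0209 = 0.4212 kg/m.
D = 6.97²/(4π × 27.3 × 0.4212²) = 0.798 m²/day.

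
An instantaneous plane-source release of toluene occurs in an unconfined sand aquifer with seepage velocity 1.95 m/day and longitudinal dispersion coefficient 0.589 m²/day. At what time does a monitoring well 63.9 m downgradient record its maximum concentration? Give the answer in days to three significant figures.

For the 1D instantaneous-source solution, setting ∂C/∂t = 0 at fixed x gives v²t² + 2Dt − x² = 0, so t = (√(D² + v²x²) − D)/v².
√(D² + v²x²) = √(0.589² + 1.95² × 63.9²) = 124.6; v² = 3.8025.
t = (124.6 − 0.589)/3.8025 = 32.6 days (vs. the pure-advection estimate x/v = 32.8 d).

32.6 days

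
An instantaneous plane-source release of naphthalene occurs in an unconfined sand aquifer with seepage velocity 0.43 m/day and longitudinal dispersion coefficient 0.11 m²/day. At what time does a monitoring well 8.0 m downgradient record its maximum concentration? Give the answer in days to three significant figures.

18.0 days

For the 1D instantaneous-source solution, setting ∂C/∂t = 0 at fixed x gives v²t² + 2Dt − x² = 0, so t = (√(D² + v²x²) − D)/v².
√(D² + v²x²) = √(0.11² + 0.43² × 8.0²) = 3.442; v² = 0.1849.
t = (3.442 − 0.11)/0.1849 = 18.0 days (vs. the pure-advection estimate x/v = 18.6 d).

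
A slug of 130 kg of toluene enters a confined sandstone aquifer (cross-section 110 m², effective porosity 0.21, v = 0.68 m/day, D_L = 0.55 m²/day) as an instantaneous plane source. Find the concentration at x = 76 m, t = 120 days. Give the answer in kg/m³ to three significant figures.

For an instantaneous plane source, C(x,t) = M/(n_e·A·√(4πDt)) · exp(−(x−vt)²/(4Dt)), with n_e·A the pore (flow) area.
Plume center vt = 0.68 × 120 = 81.6 m, so the well at 76 m is 5.6 m upgradient of the peak.
√(4πDt) = 28.80 m, giving peak height M/(n_e·A·√(4πDt)) = 130/(0.21 × 110 × 28.80) = 0.1954 kg/m³.
(x−vt)²/(4Dt) = (-5.6)²/(4 × 0.55 × 120) = 0.1188; exp(−0.1188) = 0.8880.
C = 0.1954 × 0.8880 = 0.174 kg/m³.

0.174 kg/m³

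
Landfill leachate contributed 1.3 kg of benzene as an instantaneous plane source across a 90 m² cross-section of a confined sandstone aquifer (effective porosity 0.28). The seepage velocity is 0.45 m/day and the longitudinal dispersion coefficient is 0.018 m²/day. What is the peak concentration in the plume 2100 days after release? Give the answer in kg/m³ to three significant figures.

0.00237 kg/m³

The peak of an instantaneous 1D plume sits at x = vt; there the Gaussian factor is 1 and C_max = M/(n_e·A·√(4πDt)), where n_e·A is the pore area the mass is dissolved in.
√(4πDt) = √(4π × 0.018 × 2100) = 21.79 m, so C_max = 1.3/(0.28 × 90 × 21.79) = 0.00237 kg/m³.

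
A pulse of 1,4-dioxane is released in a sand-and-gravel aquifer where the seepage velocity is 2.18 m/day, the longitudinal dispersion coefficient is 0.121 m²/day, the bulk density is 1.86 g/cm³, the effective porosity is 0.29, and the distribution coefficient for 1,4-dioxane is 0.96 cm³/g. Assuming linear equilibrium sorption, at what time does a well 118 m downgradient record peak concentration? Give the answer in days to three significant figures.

387 days

Retardation factor R = 1 + ρ_b·K_d/n = 1 + 1.86 × 0.96/0.29 = 7.157.
Sorption retards both mechanisms: v_R = v/R = 0.3046 m/day, D_R = D/R = 0.01691 m²/day.
Peak time from v_R²t² + 2D_R t − x² = 0: t = (√(D_R² + v_R²x²) − D_R)/v_R².
√(D_R² + v_R²x²) = √(0.01691² + 0.3046² × 118²) = 35.94; v_R² = 0.09278.
t = (35.94 − 0.01691)/0.09278 = 387 days.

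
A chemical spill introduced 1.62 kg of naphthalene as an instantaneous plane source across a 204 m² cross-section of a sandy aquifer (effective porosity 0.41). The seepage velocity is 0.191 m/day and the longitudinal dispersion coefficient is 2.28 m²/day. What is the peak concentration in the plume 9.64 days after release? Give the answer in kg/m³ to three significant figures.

The peak of an instantaneous 1D plume sits at x = vt; there the Gaussian factor is 1 and C_max = M/(n_e·A·√(4πDt)), where n_e·A is the pore area the mass is dissolved in.
√(4πDt) = √(4π × 2.28 × 9.64) = 16.62 m, so C_max = 1.62/(0.41 × 204 × 16.62) = 0.00117 kg/m³.

0.00117 kg/m³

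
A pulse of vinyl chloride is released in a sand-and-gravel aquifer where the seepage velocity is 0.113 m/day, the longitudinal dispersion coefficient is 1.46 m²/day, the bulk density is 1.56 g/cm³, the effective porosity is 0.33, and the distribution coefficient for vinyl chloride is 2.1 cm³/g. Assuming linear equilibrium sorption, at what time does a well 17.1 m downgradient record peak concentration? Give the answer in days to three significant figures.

Retardation factor R = 1 + ρ_b·K_d/n = 1 + 1.56 × 2.1/0.33 = 10.93.
Sorption retards both mechanisms: v_R = v/R = 0.01034 m/day, D_R = D/R = 0.1336 m²/day.
Peak time from v_R²t² + 2D_R t − x² = 0: t = (√(D_R² + v_R²x²) − D_R)/v_R².
√(D_R² + v_R²x²) = √(0.1336² + 0.01034² × 17.1²) = 0.2216; v_R² = 0.0001069.
t = (0.2216 − 0.1336)/0.0001069 = 823 days.

823 days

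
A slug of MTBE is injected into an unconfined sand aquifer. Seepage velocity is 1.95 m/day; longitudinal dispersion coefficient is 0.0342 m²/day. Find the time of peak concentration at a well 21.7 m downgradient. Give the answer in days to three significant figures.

11.1 days

For the 1D instantaneous-source solution, setting ∂C/∂t = 0 at fixed x gives v²t² + 2Dt − x² = 0, so t = (√(D² + v²x²) − D)/v².
√(D² + v²x²) = √(0.0342² + 1.95² × 21.7²) = 42.32; v² = 3.8025.
t = (42.32 − 0.0342)/3.8025 = 11.1 days (vs. the pure-advection estimate x/v = 11.1 d).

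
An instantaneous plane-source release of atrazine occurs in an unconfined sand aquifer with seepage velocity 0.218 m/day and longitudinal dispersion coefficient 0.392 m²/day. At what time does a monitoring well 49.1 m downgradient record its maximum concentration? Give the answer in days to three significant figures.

217 days

For the 1D instantaneous-source solution, setting ∂C/∂t = 0 at fixed x gives v²t² + 2Dt − x² = 0, so t = (√(D² + v²x²) − D)/v².
√(D² + v²x²) = √(0.392² + 0.218² × 49.1²) = 10.71; v² = 0.047524.
t = (10.71 − 0.392)/0.047524 = 217 days (vs. the pure-advection estimate x/v = 225 d).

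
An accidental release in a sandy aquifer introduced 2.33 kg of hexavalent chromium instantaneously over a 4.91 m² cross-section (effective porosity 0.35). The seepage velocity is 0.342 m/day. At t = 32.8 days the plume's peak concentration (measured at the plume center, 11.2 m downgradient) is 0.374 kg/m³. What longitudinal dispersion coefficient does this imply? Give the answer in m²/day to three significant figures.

At the plume center C_max = M/(n_e·A·√(4πDt)), so D = M²/(4πt·(n_e·A·C_max)²).
n_e·A·C_max = 0.35 × 4.91 × 0.374 = 0.6427 kg/m.
D = 2.33²/(4π × 32.8 × 0.6427²) = 0.0319 m²/day.

0.0319 m²/day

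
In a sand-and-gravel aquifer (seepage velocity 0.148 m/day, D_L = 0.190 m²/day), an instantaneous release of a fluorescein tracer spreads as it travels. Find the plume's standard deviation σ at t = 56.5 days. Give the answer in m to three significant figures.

Dispersive spreading gives a Gaussian with σ² = 2Dt; advection only shifts the center.
σ = √(2 × 0.190 × 56.5) = 4.63 m.

4.63 m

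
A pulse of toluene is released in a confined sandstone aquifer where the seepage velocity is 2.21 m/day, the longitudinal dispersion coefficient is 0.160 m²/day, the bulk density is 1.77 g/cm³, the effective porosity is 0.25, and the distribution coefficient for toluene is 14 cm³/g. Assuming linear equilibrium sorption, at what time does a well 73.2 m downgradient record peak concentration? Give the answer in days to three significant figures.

Retardation factor R = 1 + ρ_b·K_d/n = 1 + 1.77 × 14/0.25 = 100.1.
Sorption retards both mechanisms: v_R = v/R = 0.02208 m/day, D_R = D/R = 0.001598 m²/day.
Peak time from v_R²t² + 2D_R t − x² = 0: t = (√(D_R² + v_R²x²) − D_R)/v_R².
√(D_R² + v_R²x²) = √(0.001598² + 0.02208² × 73.2²) = 1.616; v_R² = 0.0004875.
t = (1.616 − 0.001598)/0.0004875 = 3310 days.

3310 days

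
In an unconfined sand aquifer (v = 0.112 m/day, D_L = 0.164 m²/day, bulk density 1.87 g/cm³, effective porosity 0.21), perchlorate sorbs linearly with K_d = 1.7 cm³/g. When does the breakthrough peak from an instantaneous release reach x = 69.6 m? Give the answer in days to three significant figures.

9820 days

Retardation factor R = 1 + ρ_b·K_d/n = 1 + 1.87 × 1.7/0.21 = 16.14.
Sorption retards both mechanisms: v_R = v/R = 0.006939 m/day, D_R = D/R = 0.01016 m²/day.
Peak time from v_R²t² + 2D_R t − x² = 0: t = (√(D_R² + v_R²x²) − D_R)/v_R².
√(D_R² + v_R²x²) = √(0.01016² + 0.006939² × 69.6²) = 0.4831; v_R² = 4.815e-05.
t = (0.4831 − 0.01016)/4.815e-05 = 9820 days.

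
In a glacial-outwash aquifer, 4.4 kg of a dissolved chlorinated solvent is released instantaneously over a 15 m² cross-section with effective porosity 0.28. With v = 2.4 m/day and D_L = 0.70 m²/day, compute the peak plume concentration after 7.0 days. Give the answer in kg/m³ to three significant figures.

The peak of an instantaneous 1D plume sits at x = vt; there the Gaussian factor is 1 and C_max = M/(n_e·A·√(4πDt)), where n_e·A is the pore area the mass is dissolved in.
√(4πDt) = √(4π × 0.70 × 7.0) = 7.847 m, so C_max = 4.4/(0.28 × 15 × 7.847) = 0.134 kg/m³.

0.134 kg/m³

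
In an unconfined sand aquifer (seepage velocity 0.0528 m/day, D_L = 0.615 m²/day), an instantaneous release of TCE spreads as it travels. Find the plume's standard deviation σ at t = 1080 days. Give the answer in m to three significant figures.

36.4 m

Dispersive spreading gives a Gaussian with σ² = 2Dt; advection only shifts the center.
σ = √(2 × 0.615 × 1080) = 36.4 m.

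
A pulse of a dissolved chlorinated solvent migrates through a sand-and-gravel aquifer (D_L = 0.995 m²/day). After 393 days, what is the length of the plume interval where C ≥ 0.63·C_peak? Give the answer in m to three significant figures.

The plume is Gaussian with σ = √(2Dt) = √(2 × 0.995 × 393) = 27.97 m.
C/C_peak = exp(−Δx²/(2σ²)) = 0.63 ⇒ Δx = σ·√(−2 ln 0.63) = 27.97 × 0.9613 = 26.89 m.
Width = 2Δx = 53.8 m.

53.8 m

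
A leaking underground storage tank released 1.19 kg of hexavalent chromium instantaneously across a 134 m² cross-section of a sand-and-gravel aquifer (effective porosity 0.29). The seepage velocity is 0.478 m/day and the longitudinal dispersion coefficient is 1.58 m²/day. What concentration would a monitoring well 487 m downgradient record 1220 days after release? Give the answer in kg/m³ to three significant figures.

For an instantaneous plane source, C(x,t) = M/(n_e·A·√(4πDt)) · exp(−(x−vt)²/(4Dt)), with n_e·A the pore (flow) area.
Plume center vt = 0.478 × 1220 = 583.16 m, so the well at 487 m is 96.16 m upgradient of the peak.
√(4πDt) = 155.6 m, giving peak height M/(n_e·A·√(4πDt)) = 1.19/(0.29 × 134 × 155.6) = 0.0001968 kg/m³.
(x−vt)²/(4Dt) = (-96.16)²/(4 × 1.58 × 1220) = 1.199; exp(−1.199) = 0.3015.
C = 0.0001968 × 0.3015 = 5.93e-05 kg/m³.

5.93e-05 kg/m³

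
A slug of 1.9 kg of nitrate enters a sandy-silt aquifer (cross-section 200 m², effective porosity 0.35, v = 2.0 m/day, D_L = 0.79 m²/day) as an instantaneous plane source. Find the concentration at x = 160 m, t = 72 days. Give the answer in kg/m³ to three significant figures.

0.000330 kg/m³

For an instantaneous plane source, C(x,t) = M/(n_e·A·√(4πDt)) · exp(−(x−vt)²/(4Dt)), with n_e·A the pore (flow) area.
Plume center vt = 2.0 × 72 = 144 m, so the well at 160 m is 16 m downgradient of the peak.
√(4πDt) = 26.74 m, giving peak height M/(n_e·A·√(4πDt)) = 1.9/(0.35 × 200 × 26.74) = 0.001015 kg/m³.
(x−vt)²/(4Dt) = (16)²/(4 × 0.79 × 72) = 1.125; exp(−1.125) = 0.3247.
C = 0.001015 × 0.3247 = 0.000330 kg/m³.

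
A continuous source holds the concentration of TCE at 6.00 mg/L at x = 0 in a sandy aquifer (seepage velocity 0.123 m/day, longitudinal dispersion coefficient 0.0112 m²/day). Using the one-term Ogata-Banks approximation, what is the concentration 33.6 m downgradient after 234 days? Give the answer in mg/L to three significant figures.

For a continuous step input, C/C₀ ≈ ½·erfc((x−vt)/(2√(Dt))).
vt = 0.123 × 234 = 28.782 m and 2√(Dt) = 2√(0.0112 × 234) = 3.238 m.
Argument (x−vt)/(2√(Dt)) = (33.6 − 28.782)/3.238 = 1.488; ½·erfc(1.488) = 0.01767.
C = 6.00 × 0.01767 = 0.106 mg/L.

0.106 mg/L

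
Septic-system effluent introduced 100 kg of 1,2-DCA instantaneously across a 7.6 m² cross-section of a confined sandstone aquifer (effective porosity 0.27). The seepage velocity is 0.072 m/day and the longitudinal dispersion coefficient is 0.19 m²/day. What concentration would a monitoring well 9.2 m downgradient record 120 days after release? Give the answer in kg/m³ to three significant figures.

For an instantaneous plane source, C(x,t) = M/(n_e·A·√(4πDt)) · exp(−(x−vt)²/(4Dt)), with n_e·A the pore (flow) area.
Plume center vt = 0.072 × 120 = 8.64 m, so the well at 9.2 m is 0.56 m downgradient of the peak.
√(4πDt) = 16.93 m, giving peak height M/(n_e·A·√(4πDt)) = 100/(0.27 × 7.6 × 16.93) = 2.878 kg/m³.
(x−vt)²/(4Dt) = (0.56)²/(4 × 0.19 × 120) = 0.003439; exp(−0.003439) = 0.9966.
C = 2.878 × 0.9966 = 2.87 kg/m³.

2.87 kg/m³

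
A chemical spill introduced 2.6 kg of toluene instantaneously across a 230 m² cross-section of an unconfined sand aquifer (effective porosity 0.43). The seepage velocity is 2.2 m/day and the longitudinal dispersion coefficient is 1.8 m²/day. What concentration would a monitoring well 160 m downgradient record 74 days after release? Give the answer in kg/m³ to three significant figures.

For an instantaneous plane source, C(x,t) = M/(n_e·A·√(4πDt)) · exp(−(x−vt)²/(4Dt)), with n_e·A the pore (flow) area.
Plume center vt = 2.2 × 74 = 162.8 m, so the well at 160 m is 2.8 m upgradient of the peak.
√(4πDt) = 40.91 m, giving peak height M/(n_e·A·√(4πDt)) = 2.6/(0.43 × 230 × 40.91) = 0.0006426 kg/m³.
(x−vt)²/(4Dt) = (-2.8)²/(4 × 1.8 × 74) = 0.01471; exp(−0.01471) = 0.9854.
C = 0.0006426 × 0.9854 = 0.000633 kg/m³.

0.000633 kg/m³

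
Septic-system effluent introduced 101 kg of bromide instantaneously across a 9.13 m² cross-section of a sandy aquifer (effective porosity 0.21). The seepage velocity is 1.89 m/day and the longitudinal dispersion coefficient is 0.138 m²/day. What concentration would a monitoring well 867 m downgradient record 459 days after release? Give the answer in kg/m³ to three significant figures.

1.87 kg/m³

For an instantaneous plane source, C(x,t) = M/(n_e·A·√(4πDt)) · exp(−(x−vt)²/(4Dt)), with n_e·A the pore (flow) area.
Plume center vt = 1.89 × 459 = 867.51 m, so the well at 867 m is 0.51 m upgradient of the peak.
√(4πDt) = 28.21 m, giving peak height M/(n_e·A·√(4πDt)) = 101/(0.21 × 9.13 × 28.21) = 1.867 kg/m³.
(x−vt)²/(4Dt) = (-0.51)²/(4 × 0.138 × 459) = 0.001027; exp(−0.001027) = 0.9990.
C = 1.867 × 0.9990 = 1.87 kg/m³.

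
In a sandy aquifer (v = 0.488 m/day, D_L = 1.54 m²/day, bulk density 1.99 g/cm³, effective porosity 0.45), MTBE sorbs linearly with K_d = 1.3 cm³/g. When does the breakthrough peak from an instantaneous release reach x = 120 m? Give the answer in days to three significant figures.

1620 days

Retardation factor R = 1 + ρ_b·K_d/n = 1 + 1.99 × 1.3/0.45 = 6.749.
Sorption retards both mechanisms: v_R = v/R = 0.07231 m/day, D_R = D/R = 0.2282 m²/day.
Peak time from v_R²t² + 2D_R t − x² = 0: t = (√(D_R² + v_R²x²) − D_R)/v_R².
√(D_R² + v_R²x²) = √(0.2282² + 0.07231² × 120²) = 8.680; v_R² = 0.005229.
t = (8.680 − 0.2282)/0.005229 = 1620 days.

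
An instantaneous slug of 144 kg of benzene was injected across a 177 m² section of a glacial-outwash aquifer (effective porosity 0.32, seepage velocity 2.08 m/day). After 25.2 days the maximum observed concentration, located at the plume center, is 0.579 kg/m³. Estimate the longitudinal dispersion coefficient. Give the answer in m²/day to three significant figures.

At the plume center C_max = M/(n_e·A·√(4πDt)), so D = M²/(4πt·(n_e·A·C_max)²).
n_e·A·C_max = 0.32 × 177 × 0.579 = 32.79 kg/m.
D = 144²/(4π × 25.2 × 32.79²) = 0.0609 m²/day.

0.0609 m²/day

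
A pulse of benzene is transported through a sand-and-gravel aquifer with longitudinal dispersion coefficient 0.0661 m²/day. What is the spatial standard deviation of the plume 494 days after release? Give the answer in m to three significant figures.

8.08 m

Dispersive spreading gives a Gaussian with σ² = 2Dt; advection only shifts the center.
σ = √(2 × 0.0661 × 494) = 8.08 m.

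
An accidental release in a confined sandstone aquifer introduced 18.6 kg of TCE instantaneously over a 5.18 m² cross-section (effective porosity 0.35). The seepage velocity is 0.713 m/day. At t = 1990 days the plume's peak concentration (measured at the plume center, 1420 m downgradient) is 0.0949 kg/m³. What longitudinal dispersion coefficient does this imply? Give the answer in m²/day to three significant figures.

At the plume center C_max = M/(n_e·A·√(4πDt)), so D = M²/(4πt·(n_e·A·C_max)²).
n_e·A·C_max = 0.35 × 5.18 × 0.0949 = 0.1721 kg/m.
D = 18.6²/(4π × 1990 × 0.1721²) = 0.467 m²/day.

0.467 m²/day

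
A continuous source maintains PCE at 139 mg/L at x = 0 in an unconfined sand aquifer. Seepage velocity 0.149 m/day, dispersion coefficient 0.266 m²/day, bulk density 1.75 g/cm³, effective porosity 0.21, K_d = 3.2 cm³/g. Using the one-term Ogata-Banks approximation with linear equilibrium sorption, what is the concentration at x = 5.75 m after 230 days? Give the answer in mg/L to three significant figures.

2.22 mg/L

Retardation factor R = 1 + ρ_b·K_d/n = 1 + 1.75 × 3.2/0.21 = 27.67.
Sorption retards both mechanisms: v_R = v/R = 0.005385 m/day, D_R = D/R = 0.009613 m²/day.
v_R·t = 0.005385 × 230 = 1.23855 m; 2√(D_R t) = 2.974 m; argument = (5.75 − 1.23855)/2.974 = 1.517.
C = C₀ × ½·erfc(1.517) = 139 × 0.01596 = 2.22 mg/L.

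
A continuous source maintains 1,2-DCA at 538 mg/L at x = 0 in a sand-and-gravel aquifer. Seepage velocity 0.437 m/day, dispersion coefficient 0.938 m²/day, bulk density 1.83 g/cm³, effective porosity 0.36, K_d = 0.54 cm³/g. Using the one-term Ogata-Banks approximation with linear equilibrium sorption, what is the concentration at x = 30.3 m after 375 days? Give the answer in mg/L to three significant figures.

Retardation factor R = 1 + ρ_b·K_d/n = 1 + 1.83 × 0.54/0.36 = 3.745.
Sorption retards both mechanisms: v_R = v/R = 0.1167 m/day, D_R = D/R = 0.2505 m²/day.
v_R·t = 0.1167 × 375 = 43.7625 m; 2√(D_R t) = 19.38 m; argument = (30.3 − 43.7625)/19.38 = -0.6947.
C = C₀ × ½·erfc(-0.6947) = 538 × 0.8371 = 450 mg/L.

450 mg/L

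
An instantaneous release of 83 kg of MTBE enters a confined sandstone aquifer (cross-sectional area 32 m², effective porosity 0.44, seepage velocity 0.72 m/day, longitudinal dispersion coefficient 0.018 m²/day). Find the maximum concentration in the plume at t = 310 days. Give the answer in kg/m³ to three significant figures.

The peak of an instantaneous 1D plume sits at x = vt; there the Gaussian factor is 1 and C_max = M/(n_e·A·√(4πDt)), where n_e·A is the pore area the mass is dissolved in.
√(4πDt) = √(4π × 0.018 × 310) = 8.374 m, so C_max = 83/(0.44 × 32 × 8.374) = 0.704 kg/m³.

0.704 kg/m³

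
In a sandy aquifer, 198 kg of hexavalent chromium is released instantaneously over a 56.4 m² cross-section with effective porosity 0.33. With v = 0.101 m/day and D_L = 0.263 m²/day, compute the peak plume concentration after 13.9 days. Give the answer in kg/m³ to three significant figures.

The peak of an instantaneous 1D plume sits at x = vt; there the Gaussian factor is 1 and C_max = M/(n_e·A·√(4πDt)), where n_e·A is the pore area the mass is dissolved in.
√(4πDt) = √(4π × 0.263 × 13.9) = 6.778 m, so C_max = 198/(0.33 × 56.4 × 6.778) = 1.57 kg/m³.

1.57 kg/m³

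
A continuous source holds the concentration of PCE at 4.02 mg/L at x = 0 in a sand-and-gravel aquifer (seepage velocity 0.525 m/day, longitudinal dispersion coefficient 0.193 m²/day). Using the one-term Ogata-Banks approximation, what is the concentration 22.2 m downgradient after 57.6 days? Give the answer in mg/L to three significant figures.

For a continuous step input, C/C₀ ≈ ½·erfc((x−vt)/(2√(Dt))).
vt = 0.525 × 57.6 = 30.24 m and 2√(Dt) = 2√(0.193 × 57.6) = 6.668 m.
Argument (x−vt)/(2√(Dt)) = (22.2 − 30.24)/6.668 = -1.206; ½·erfc(-1.206) = 0.9560.
C = 4.02 × 0.9560 = 3.84 mg/L.

3.84 mg/L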